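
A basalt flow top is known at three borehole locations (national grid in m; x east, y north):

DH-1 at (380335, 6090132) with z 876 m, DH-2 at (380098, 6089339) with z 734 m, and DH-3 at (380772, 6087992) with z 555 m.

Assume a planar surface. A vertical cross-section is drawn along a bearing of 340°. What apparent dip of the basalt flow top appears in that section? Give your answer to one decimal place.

7.5°

Let the plane be z = a·x + b·y + c.
DH-2−DH-1: −237a − 793b = −142;  DH-3−DH-1: 437a − 2140b = −321.
Solving gives a = 0.05778, b = 0.16180.
Unit vector along 340° is (sin 340°, cos 340°) = (-0.3420, 0.9397).
Slope in that direction = a·(-0.3420) + b·(0.9397) = 0.13228.
Apparent dip = arctan|0.13228| = 7.5° (true dip is 9.7°, so apparent ≤ true as expected).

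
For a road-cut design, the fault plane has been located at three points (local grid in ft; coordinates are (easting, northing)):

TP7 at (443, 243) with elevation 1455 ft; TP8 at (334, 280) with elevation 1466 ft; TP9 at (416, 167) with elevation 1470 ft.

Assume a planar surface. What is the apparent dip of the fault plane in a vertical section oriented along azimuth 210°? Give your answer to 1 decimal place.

11.3°

Two edge vectors: TP7→TP8 = (-109, 37, 11), TP7→TP9 = (-27, -76, 15).
Normal n = (TP7→TP8) × (TP7→TP9) = (1391, 1338, 9283).
So ∂z/∂E = −n_x/n_z = −0.14984 and ∂z/∂N = −n_y/n_z = −0.14413.
Unit vector along 210° is (sin 210°, cos 210°) = (-0.5000, -0.8660).
Slope in that direction = a·(-0.5000) + b·(-0.8660) = 0.19975.
Apparent dip = arctan|0.19975| = 11.3° (true dip is 11.7°, so apparent ≤ true as expected).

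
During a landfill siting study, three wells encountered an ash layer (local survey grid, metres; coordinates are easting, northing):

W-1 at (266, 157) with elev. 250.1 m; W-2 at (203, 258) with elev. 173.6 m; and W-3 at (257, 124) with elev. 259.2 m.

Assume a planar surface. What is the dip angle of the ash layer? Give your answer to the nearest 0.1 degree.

Two edge vectors: W-1→W-2 = (-63, 101, -76.5), W-1→W-3 = (-9, -33, 9.1).
Normal n = (W-1→W-2) × (W-1→W-3) = (-1605.4, 1261.8, 2988).
So ∂z/∂easting = −n_x/n_z = 0.53728 and ∂z/∂northing = −n_y/n_z = −0.42229.
Gradient magnitude |∇z| = √(a² + b²) = √(0.28867 + 0.17833) = 0.68337.
True dip = arctan(0.68337) = 34.3°, dipping toward NW (azimuth ≈ 308°).

34.3°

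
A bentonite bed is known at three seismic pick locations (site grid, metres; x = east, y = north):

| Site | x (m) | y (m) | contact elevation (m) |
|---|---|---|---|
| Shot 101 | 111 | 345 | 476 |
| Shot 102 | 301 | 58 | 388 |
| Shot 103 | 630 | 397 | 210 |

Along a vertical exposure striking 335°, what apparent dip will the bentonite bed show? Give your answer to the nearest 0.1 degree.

10.6°

Two edge vectors: Shot 101→Shot 102 = (190, -287, -88), Shot 101→Shot 103 = (519, 52, -266).
Normal n = (Shot 101→Shot 102) × (Shot 101→Shot 103) = (80918, 4868, 158833).
So ∂z/∂x = −n_x/n_z = −0.50945 and ∂z/∂y = −n_y/n_z = −0.03065.
Unit vector along 335° is (sin 335°, cos 335°) = (-0.4226, 0.9063).
Slope in that direction = a·(-0.4226) + b·(0.9063) = 0.18753.
Apparent dip = arctan|0.18753| = 10.6° (true dip is 27.0°, so apparent ≤ true as expected).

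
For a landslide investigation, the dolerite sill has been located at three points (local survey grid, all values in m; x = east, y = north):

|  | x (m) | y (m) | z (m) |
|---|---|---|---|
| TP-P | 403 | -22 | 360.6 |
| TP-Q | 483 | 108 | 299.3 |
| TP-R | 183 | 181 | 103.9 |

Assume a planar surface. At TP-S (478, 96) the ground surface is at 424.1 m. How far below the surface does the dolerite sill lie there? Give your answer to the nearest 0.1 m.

Two edge vectors: TP-P→TP-Q = (80, 130, -61.3), TP-P→TP-R = (-220, 203, -256.7).
Normal n = (TP-P→TP-Q) × (TP-P→TP-R) = (-20927.1, 34022, 44840).
So ∂z/∂x = −n_x/n_z = 0.46671 and ∂z/∂y = −n_y/n_z = −0.75874.
Intercept c from TP-P: 360.6 − 188.08 − 16.69 = 155.83.
At (478, 96): z_contact = 223.09 − 72.84 + 155.83 = 306.07 m.
Depth below ground = 424.1 − 306.07 = 118.0 m.

118.0 m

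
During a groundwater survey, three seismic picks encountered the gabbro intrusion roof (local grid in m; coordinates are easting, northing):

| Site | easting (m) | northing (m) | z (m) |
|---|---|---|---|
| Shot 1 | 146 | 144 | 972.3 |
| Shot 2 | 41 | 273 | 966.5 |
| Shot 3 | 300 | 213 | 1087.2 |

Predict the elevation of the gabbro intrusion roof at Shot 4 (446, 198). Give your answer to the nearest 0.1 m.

1163.0 m

Two edge vectors: Shot 1→Shot 2 = (-105, 129, -5.8), Shot 1→Shot 3 = (154, 69, 114.9).
Normal n = (Shot 1→Shot 2) × (Shot 1→Shot 3) = (15222.3, 11171.3, -27111).
So ∂z/∂easting = −n_x/n_z = 0.56148 and ∂z/∂northing = −n_y/n_z = 0.41206.
Intercept c from Shot 1: 972.3 − 81.98 − 59.34 = 830.99.
At (446, 198): z = 250.4 + 81.6 + 830.99 = 1163.0 m.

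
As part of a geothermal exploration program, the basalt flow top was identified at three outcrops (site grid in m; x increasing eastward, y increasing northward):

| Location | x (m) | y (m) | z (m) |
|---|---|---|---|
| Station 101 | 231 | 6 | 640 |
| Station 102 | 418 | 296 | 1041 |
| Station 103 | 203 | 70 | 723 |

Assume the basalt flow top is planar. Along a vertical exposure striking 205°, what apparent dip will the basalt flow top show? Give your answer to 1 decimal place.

51.1°

Two edge vectors: Station 101→Station 102 = (187, 290, 401), Station 101→Station 103 = (-28, 64, 83).
Normal n = (Station 101→Station 102) × (Station 101→Station 103) = (-1594, -26749, 20088).
So ∂z/∂x = −n_x/n_z = 0.07935 and ∂z/∂y = −n_y/n_z = 1.33159.
Unit vector along 205° is (sin 205°, cos 205°) = (-0.4226, -0.9063).
Slope in that direction = a·(-0.4226) + b·(-0.9063) = −1.24037.
Apparent dip = arctan|1.24037| = 51.1° (true dip is 53.1°, so apparent ≤ true as expected).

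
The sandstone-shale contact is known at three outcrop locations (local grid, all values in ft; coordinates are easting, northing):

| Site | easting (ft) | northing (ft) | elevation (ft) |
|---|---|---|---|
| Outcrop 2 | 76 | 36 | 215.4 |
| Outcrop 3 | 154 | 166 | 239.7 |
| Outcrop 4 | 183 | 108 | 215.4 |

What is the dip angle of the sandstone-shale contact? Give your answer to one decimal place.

20.7°

Two edge vectors: Outcrop 2→Outcrop 3 = (78, 130, 24.3), Outcrop 2→Outcrop 4 = (107, 72, 0).
Normal n = (Outcrop 2→Outcrop 3) × (Outcrop 2→Outcrop 4) = (-1749.6, 2600.1, -8294).
So ∂z/∂easting = −n_x/n_z = −0.21095 and ∂z/∂northing = −n_y/n_z = 0.31349.
Gradient magnitude |∇z| = √(a² + b²) = √(0.04450 + 0.09828) = 0.37786.
True dip = arctan(0.37786) = 20.7°, dipping toward SE (azimuth ≈ 146°).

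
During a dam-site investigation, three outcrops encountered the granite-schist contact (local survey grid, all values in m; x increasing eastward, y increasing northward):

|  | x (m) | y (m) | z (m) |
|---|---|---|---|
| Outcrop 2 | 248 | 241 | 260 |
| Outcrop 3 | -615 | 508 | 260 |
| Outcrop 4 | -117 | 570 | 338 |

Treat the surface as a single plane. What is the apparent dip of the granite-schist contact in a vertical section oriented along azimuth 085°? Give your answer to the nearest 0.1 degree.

8.1°

Two edge vectors: Outcrop 2→Outcrop 3 = (-863, 267, 0), Outcrop 2→Outcrop 4 = (-365, 329, 78).
Normal n = (Outcrop 2→Outcrop 3) × (Outcrop 2→Outcrop 4) = (20826, 67314, -186472).
So ∂z/∂x = −n_x/n_z = 0.11168 and ∂z/∂y = −n_y/n_z = 0.36099.
Unit vector along 085° is (sin 85°, cos 85°) = (0.9962, 0.0872).
Slope in that direction = a·(0.9962) + b·(0.0872) = 0.14272.
Apparent dip = arctan|0.14272| = 8.1° (true dip is 20.7°, so apparent ≤ true as expected).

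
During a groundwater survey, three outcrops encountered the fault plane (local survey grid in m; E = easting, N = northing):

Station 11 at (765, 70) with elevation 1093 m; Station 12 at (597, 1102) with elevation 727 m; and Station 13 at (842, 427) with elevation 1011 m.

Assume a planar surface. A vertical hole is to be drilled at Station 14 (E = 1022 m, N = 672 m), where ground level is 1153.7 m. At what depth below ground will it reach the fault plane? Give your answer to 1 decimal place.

Two edge vectors: Station 11→Station 12 = (-168, 1032, -366), Station 11→Station 13 = (77, 357, -82).
Normal n = (Station 11→Station 12) × (Station 11→Station 13) = (46038, -41958, -139440).
So ∂z/∂E = −n_x/n_z = 0.330164 and ∂z/∂N = −n_y/n_z = −0.300904.
Intercept c from Station 11: 1093 − 252.58 + 21.06 = 861.49.
At (1022, 672): z_contact = 337.43 − 202.21 + 861.49 = 996.71 m.
Depth below ground = 1153.7 − 996.71 = 157.0 m.

157.0 m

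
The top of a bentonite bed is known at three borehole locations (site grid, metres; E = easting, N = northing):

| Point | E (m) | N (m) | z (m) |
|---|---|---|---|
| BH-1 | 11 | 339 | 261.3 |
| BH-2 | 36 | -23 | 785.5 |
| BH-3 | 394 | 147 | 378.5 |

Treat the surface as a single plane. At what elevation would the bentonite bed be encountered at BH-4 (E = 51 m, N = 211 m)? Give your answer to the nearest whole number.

Let the plane be z = a·E + b·N + c.
BH-2−BH-1: 25a − 362b = 524.2;  BH-3−BH-1: 383a − 192b = 117.2.
Solving gives a = −0.43498, b = −1.47811.
Then c = 261.3 − a·11 − b·339 = 767.16.
At (51, 211): z = −22.2 − 311.9 + 767.16 = 433.1 m.

433 m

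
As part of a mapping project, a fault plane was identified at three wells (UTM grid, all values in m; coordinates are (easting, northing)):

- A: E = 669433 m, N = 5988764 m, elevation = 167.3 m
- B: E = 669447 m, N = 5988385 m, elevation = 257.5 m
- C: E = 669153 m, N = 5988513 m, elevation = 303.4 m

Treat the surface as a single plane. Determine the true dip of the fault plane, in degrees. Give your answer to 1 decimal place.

19.9°

Two edge vectors: A→B = (14, -379, 90.2), A→C = (-280, -251, 136.1).
Normal n = (A→B) × (A→C) = (-28941.7, -27161.4, -109634).
So ∂z/∂E = −n_x/n_z = −0.26398 and ∂z/∂N = −n_y/n_z = −0.24775.
Gradient magnitude |∇z| = √(a² + b²) = √(0.06969 + 0.06138) = 0.36203.
True dip = arctan(0.36203) = 19.9°, dipping toward NE (azimuth ≈ 047°).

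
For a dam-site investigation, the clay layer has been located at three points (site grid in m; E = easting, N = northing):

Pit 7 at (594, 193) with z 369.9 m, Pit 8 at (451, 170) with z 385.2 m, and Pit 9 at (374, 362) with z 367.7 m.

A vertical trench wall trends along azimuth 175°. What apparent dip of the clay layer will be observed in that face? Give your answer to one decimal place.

6.7°

Let the plane be z = a·E + b·N + c.
Pit 8−Pit 7: −143a − 23b = 15.3;  Pit 9−Pit 7: −220a + 169b = −2.2.
Solving gives a = −0.08674, b = −0.12593.
Unit vector along 175° is (sin 175°, cos 175°) = (0.0872, -0.9962).
Slope in that direction = a·(0.0872) + b·(-0.9962) = 0.11789.
Apparent dip = arctan|0.11789| = 6.7° (true dip is 8.7°, so apparent ≤ true as expected).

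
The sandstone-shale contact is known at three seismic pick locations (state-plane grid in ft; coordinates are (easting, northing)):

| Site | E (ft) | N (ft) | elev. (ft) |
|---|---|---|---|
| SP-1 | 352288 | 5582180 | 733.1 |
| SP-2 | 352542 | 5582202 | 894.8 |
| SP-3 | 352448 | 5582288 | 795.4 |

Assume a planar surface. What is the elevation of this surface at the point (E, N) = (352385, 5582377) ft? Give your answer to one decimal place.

Let the plane be z = a·E + b·N + c.
SP-2−SP-1: 254a + 22b = 161.7;  SP-3−SP-1: 160a + 108b = 62.3.
Solving gives a = 0.673009368, b = −0.420199063.
Then c = 733.1 − a·352288 − b·5582180 = 2109266.78.
At (352385, 5582377): z = 237158.4 − 2345709.6 + 2109266.78 = 715.6 ft.

715.6 ft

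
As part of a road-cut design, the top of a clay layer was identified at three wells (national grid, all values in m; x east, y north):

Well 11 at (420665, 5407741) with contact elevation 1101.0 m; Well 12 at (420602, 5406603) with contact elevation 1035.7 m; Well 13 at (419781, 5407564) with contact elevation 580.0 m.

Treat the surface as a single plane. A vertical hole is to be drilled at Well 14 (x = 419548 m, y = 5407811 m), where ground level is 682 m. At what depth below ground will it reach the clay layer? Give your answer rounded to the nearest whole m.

Let the plane be z = a·x + b·y + c.
Well 12−Well 11: −63a − 1138b = −65.3;  Well 13−Well 11: −884a − 177b = −521.
Solving gives a = 0.58435459, b = 0.02503134.
Then c = 1101 − a·420665 − b·5407741 = −380079.51.
At (419548, 5407811): z_contact = 245164.8 + 135364.7 − 380079.51 = 450.0 m.
Depth below ground = 682 − 450.0 = 232 m.

232 m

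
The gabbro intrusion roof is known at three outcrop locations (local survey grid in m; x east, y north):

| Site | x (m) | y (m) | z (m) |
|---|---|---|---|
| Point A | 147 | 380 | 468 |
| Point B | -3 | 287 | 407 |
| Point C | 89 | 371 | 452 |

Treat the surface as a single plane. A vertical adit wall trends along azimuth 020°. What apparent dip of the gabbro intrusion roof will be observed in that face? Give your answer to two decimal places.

Two edge vectors: Point A→Point B = (-150, -93, -61), Point A→Point C = (-58, -9, -16).
Normal n = (Point A→Point B) × (Point A→Point C) = (939, 1138, -4044).
So ∂z/∂x = −n_x/n_z = 0.23220 and ∂z/∂y = −n_y/n_z = 0.28140.
Unit vector along 020° is (sin 20°, cos 20°) = (0.3420, 0.9397).
Slope in that direction = a·(0.3420) + b·(0.9397) = 0.34385.
Apparent dip = arctan|0.34385| = 18.98° (true dip is 20.0°, so apparent ≤ true as expected).

18.98°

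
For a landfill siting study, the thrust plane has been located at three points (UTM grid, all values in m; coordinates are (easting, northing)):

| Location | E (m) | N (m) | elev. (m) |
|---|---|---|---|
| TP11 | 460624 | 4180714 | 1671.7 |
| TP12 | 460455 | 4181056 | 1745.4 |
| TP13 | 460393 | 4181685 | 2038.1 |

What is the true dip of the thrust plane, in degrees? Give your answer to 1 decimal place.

Two edge vectors: TP11→TP12 = (-169, 342, 73.7), TP11→TP13 = (-231, 971, 366.4).
Normal n = (TP11→TP12) × (TP11→TP13) = (53746.1, 44896.9, -85097).
So ∂z/∂E = −n_x/n_z = 0.63159 and ∂z/∂N = −n_y/n_z = 0.52760.
Gradient magnitude |∇z| = √(a² + b²) = √(0.39890 + 0.27836) = 0.82296.
True dip = arctan(0.82296) = 39.5°, dipping toward SW (azimuth ≈ 230°).

39.5°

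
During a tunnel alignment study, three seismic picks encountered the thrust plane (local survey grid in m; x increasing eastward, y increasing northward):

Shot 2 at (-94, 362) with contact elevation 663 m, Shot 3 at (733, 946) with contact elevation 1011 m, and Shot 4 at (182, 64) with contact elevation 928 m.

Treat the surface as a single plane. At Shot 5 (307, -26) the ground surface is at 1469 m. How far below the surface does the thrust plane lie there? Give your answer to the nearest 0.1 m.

Two edge vectors: Shot 2→Shot 3 = (827, 584, 348), Shot 2→Shot 4 = (276, -298, 265).
Normal n = (Shot 2→Shot 3) × (Shot 2→Shot 4) = (258464, -123107, -407630).
So ∂z/∂x = −n_x/n_z = 0.63407 and ∂z/∂y = −n_y/n_z = −0.30201.
Intercept c from Shot 2: 663 + 59.60 + 109.33 = 831.93.
At (307, -26): z_contact = 194.66 + 7.85 + 831.93 = 1034.44 m.
Depth below ground = 1469 − 1034.44 = 434.6 m.

434.6 m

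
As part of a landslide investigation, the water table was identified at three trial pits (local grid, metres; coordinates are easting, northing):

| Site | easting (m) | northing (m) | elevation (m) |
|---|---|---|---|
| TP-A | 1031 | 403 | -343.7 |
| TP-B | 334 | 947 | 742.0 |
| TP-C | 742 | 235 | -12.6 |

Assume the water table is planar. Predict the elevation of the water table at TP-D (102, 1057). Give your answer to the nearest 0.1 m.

Two edge vectors: TP-A→TP-B = (-697, 544, 1085.7), TP-A→TP-C = (-289, -168, 331.1).
Normal n = (TP-A→TP-B) × (TP-A→TP-C) = (362516, -82990.6, 274312).
So ∂z/∂easting = −n_x/n_z = −1.321546 and ∂z/∂northing = −n_y/n_z = 0.302541.
Intercept c from TP-A: -343.7 + 1362.51 − 121.92 = 896.89.
At (102, 1057): z = −134.8 + 319.8 + 896.89 = 1081.9 m.

1081.9 m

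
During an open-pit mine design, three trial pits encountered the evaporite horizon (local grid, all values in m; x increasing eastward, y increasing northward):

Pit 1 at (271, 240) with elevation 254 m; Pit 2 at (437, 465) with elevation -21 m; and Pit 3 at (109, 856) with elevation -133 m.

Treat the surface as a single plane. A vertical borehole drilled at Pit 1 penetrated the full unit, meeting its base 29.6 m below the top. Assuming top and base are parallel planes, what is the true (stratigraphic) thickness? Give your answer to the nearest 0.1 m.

Two edge vectors: Pit 1→Pit 2 = (166, 225, -275), Pit 1→Pit 3 = (-162, 616, -387).
Normal n = (Pit 1→Pit 2) × (Pit 1→Pit 3) = (82325, 108792, 138706).
So ∂z/∂x = −n_x/n_z = −0.59352 and ∂z/∂y = −n_y/n_z = −0.78434.
|∇z| = √(a²+b²) = 0.98359, so dip δ = arctan(0.98359) = 44.53°.
True thickness = vertical thickness × cos δ = 29.6 × cos 44.53° = 21.1 m.

21.1 m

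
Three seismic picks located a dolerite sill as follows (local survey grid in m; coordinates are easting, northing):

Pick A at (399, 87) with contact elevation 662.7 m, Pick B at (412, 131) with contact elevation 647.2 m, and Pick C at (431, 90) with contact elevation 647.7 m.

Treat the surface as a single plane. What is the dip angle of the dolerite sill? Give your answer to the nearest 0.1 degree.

Let the plane be z = a·easting + b·northing + c.
Pick B−Pick A: 13a + 44b = −15.5;  Pick C−Pick A: 32a + 3b = −15.
Solving gives a = −0.44814, b = −0.21987.
Gradient magnitude |∇z| = √(a² + b²) = √(0.20083 + 0.04834) = 0.49917.
True dip = arctan(0.49917) = 26.5°, dipping toward ENE (azimuth ≈ 064°).

26.5°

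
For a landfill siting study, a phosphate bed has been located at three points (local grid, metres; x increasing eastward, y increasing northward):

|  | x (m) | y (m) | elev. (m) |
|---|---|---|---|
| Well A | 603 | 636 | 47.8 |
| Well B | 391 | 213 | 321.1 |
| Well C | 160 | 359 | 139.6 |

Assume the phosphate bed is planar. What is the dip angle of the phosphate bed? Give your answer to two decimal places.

Let the plane be z = a·x + b·y + c.
Well B−Well A: −212a − 423b = 273.3;  Well C−Well A: −443a − 277b = 91.8.
Solving gives a = 0.28658, b = −0.78973.
Gradient magnitude |∇z| = √(a² + b²) = √(0.08213 + 0.62367) = 0.84012.
True dip = arctan(0.84012) = 40.03°, dipping toward NNW (azimuth ≈ 340°).

40.03°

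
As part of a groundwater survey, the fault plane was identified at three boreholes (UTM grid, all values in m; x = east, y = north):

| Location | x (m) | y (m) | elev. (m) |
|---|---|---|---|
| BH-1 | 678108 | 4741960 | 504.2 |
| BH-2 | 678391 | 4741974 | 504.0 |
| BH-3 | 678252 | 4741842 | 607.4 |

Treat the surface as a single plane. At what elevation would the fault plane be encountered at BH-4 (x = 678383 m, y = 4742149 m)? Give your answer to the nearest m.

359 m

Two edge vectors: BH-1→BH-2 = (283, 14, -0.2), BH-1→BH-3 = (144, -118, 103.2).
Normal n = (BH-1→BH-2) × (BH-1→BH-3) = (1421.2, -29234.4, -35410).
So ∂z/∂x = −n_x/n_z = 0.04013555 and ∂z/∂y = −n_y/n_z = −0.82559729.
Intercept c from BH-1: 504.2 − 27216.24 + 3914949.32 = 3888237.28.
At (678383, 4742149): z = 27227.3 − 3915105.4 + 3888237.28 = 359.2 m.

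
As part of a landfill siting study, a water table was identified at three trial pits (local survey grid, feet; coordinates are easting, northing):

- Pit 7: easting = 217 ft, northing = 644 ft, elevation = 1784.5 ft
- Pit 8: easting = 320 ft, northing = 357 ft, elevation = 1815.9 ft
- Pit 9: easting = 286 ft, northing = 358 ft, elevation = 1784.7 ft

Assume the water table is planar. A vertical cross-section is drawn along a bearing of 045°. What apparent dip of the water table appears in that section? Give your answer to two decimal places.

Let the plane be z = a·easting + b·northing + c.
Pit 8−Pit 7: 103a − 287b = 31.4;  Pit 9−Pit 7: 69a − 286b = 0.2.
Solving gives a = 0.92418, b = 0.22227.
Unit vector along 045° is (sin 45°, cos 45°) = (0.7071, 0.7071).
Slope in that direction = a·(0.7071) + b·(0.7071) = 0.81066.
Apparent dip = arctan|0.81066| = 39.03° (true dip is 43.5°, so apparent ≤ true as expected).

39.03°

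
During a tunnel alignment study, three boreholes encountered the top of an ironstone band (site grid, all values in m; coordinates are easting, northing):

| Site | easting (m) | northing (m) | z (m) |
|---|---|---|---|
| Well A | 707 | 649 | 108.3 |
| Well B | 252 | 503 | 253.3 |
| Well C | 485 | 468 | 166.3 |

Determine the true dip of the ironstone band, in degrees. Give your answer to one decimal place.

20.5°

Let the plane be z = a·easting + b·northing + c.
Well B−Well A: −455a − 146b = 145;  Well C−Well A: −222a − 181b = 58.
Solving gives a = −0.35595, b = 0.11613.
Gradient magnitude |∇z| = √(a² + b²) = √(0.12670 + 0.01349) = 0.37441.
True dip = arctan(0.37441) = 20.5°, dipping toward ESE (azimuth ≈ 108°).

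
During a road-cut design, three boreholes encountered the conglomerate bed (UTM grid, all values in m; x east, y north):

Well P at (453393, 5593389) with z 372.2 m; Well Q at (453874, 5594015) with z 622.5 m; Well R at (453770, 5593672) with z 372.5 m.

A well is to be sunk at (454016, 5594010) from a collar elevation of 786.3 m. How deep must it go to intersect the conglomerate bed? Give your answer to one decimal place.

269.0 m

Two edge vectors: Well P→Well Q = (481, 626, 250.3), Well P→Well R = (377, 283, 0.3).
Normal n = (Well P→Well Q) × (Well P→Well R) = (-70647.1, 94218.8, -99879).
So ∂z/∂x = −n_x/n_z = −0.707326866 and ∂z/∂y = −n_y/n_z = 0.943329429.
Intercept c from Well P: 372.2 + 320697.05 − 5276408.45 = −4955339.20.
At (454016, 5594010): z_contact = −321137.71 + 5276994.26 − 4955339.20 = 517.34 m.
Depth below ground = 786.3 − 517.34 = 269.0 m.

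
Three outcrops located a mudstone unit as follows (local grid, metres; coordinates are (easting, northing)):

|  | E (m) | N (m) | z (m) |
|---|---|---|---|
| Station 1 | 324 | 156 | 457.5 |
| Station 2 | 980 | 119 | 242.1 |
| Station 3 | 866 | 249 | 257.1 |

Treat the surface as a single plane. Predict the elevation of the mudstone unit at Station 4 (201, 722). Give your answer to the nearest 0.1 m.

Two edge vectors: Station 1→Station 2 = (656, -37, -215.4), Station 1→Station 3 = (542, 93, -200.4).
Normal n = (Station 1→Station 2) × (Station 1→Station 3) = (27447, 14715.6, 81062).
So ∂z/∂E = −n_x/n_z = −0.33859 and ∂z/∂N = −n_y/n_z = −0.18154.
Intercept c from Station 1: 457.5 + 109.70 + 28.32 = 595.52.
At (201, 722): z = −68.1 − 131.1 + 595.52 = 396.4 m.

396.4 m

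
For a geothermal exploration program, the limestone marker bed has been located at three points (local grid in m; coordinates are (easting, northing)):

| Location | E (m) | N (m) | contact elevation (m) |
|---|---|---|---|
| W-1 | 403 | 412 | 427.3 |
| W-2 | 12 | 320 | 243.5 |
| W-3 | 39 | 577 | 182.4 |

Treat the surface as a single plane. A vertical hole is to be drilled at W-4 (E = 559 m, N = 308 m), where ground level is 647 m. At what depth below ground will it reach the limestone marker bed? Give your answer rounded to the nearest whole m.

Let the plane be z = a·E + b·N + c.
W-2−W-1: −391a − 92b = −183.8;  W-3−W-1: −364a + 165b = −244.9.
Solving gives a = 0.53935, b = −0.29441.
Then c = 427.3 − a·403 − b·412 = 331.24.
At (559, 308): z_contact = 301.5 − 90.7 + 331.24 = 542.1 m.
Depth below ground = 647 − 542.1 = 105 m.

105 m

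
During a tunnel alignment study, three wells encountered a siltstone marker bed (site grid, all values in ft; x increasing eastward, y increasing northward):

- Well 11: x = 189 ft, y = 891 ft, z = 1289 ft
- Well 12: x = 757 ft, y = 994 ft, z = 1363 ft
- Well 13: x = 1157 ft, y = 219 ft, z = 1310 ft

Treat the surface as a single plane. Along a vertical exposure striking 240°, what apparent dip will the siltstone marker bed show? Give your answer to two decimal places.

Let the plane be z = a·x + b·y + c.
Well 12−Well 11: 568a + 103b = 74;  Well 13−Well 11: 968a − 672b = 21.
Solving gives a = 0.10779, b = 0.12402.
Unit vector along 240° is (sin 240°, cos 240°) = (-0.8660, -0.5000).
Slope in that direction = a·(-0.8660) + b·(-0.5000) = −0.15536.
Apparent dip = arctan|0.15536| = 8.83° (true dip is 9.3°, so apparent ≤ true as expected).

8.83°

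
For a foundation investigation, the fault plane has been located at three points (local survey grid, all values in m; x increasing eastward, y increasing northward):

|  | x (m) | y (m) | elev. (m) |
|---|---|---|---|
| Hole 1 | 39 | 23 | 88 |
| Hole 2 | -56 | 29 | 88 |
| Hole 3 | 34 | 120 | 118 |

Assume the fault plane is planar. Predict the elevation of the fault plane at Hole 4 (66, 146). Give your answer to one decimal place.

126.7 m

Let the plane be z = a·x + b·y + c.
Hole 2−Hole 1: −95a + 6b = 0;  Hole 3−Hole 1: −5a + 97b = 30.
Solving gives a = 0.01960, b = 0.31029.
Then c = 88 − a·39 − b·23 = 80.10.
At (66, 146): z = 1.3 + 45.3 + 80.10 = 126.7 m.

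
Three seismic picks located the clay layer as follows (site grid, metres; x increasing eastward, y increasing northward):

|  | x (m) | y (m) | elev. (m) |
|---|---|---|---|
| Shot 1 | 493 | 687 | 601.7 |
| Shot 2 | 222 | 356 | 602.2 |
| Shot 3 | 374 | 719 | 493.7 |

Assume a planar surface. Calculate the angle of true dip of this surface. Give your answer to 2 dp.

43.89°

Two edge vectors: Shot 1→Shot 2 = (-271, -331, 0.5), Shot 1→Shot 3 = (-119, 32, -108).
Normal n = (Shot 1→Shot 2) × (Shot 1→Shot 3) = (35732, -29327.5, -48061).
So ∂z/∂x = −n_x/n_z = 0.74347 and ∂z/∂y = −n_y/n_z = −0.61021.
Gradient magnitude |∇z| = √(a² + b²) = √(0.55275 + 0.37236) = 0.96183.
True dip = arctan(0.96183) = 43.89°, dipping toward NW (azimuth ≈ 309°).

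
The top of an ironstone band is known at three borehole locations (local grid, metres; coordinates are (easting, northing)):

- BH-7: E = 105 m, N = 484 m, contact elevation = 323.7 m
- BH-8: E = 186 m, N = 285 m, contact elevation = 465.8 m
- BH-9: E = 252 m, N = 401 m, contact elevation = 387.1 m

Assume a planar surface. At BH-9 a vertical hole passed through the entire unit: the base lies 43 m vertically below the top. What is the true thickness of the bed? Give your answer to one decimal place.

35.2 m

Two edge vectors: BH-7→BH-8 = (81, -199, 142.1), BH-7→BH-9 = (147, -83, 63.4).
Normal n = (BH-7→BH-8) × (BH-7→BH-9) = (-822.3, 15753.3, 22530).
So ∂z/∂E = −n_x/n_z = 0.03650 and ∂z/∂N = −n_y/n_z = −0.69921.
|∇z| = √(a²+b²) = 0.70017, so dip δ = arctan(0.70017) = 35.00°.
True thickness = vertical thickness × cos δ = 43 × cos 35.00° = 35.2 m.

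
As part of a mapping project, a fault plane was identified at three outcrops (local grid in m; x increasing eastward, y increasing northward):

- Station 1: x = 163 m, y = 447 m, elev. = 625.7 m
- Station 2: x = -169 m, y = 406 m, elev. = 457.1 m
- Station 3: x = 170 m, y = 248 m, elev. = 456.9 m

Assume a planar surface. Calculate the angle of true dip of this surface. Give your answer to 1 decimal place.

Two edge vectors: Station 1→Station 2 = (-332, -41, -168.6), Station 1→Station 3 = (7, -199, -168.8).
Normal n = (Station 1→Station 2) × (Station 1→Station 3) = (-26630.6, -57221.8, 66355).
So ∂z/∂x = −n_x/n_z = 0.40134 and ∂z/∂y = −n_y/n_z = 0.86236.
Gradient magnitude |∇z| = √(a² + b²) = √(0.16107 + 0.74366) = 0.95117.
True dip = arctan(0.95117) = 43.6°, dipping toward SSW (azimuth ≈ 205°).

43.6°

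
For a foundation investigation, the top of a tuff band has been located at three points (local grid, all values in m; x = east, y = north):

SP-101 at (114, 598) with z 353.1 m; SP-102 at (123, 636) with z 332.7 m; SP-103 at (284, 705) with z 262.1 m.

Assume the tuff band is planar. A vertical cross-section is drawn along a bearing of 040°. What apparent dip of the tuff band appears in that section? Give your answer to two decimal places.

Let the plane be z = a·x + b·y + c.
SP-102−SP-101: 9a + 38b = −20.4;  SP-103−SP-101: 170a + 107b = −91.
Solving gives a = −0.23198, b = −0.48190.
Unit vector along 040° is (sin 40°, cos 40°) = (0.6428, 0.7660).
Slope in that direction = a·(0.6428) + b·(0.7660) = −0.51827.
Apparent dip = arctan|0.51827| = 27.40° (true dip is 28.1°, so apparent ≤ true as expected).

27.40°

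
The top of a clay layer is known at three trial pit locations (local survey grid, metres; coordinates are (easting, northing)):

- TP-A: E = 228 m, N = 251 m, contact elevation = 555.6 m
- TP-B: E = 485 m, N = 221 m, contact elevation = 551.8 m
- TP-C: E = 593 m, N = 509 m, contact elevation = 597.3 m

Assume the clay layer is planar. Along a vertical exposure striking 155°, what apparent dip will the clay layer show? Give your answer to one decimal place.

Two edge vectors: TP-A→TP-B = (257, -30, -3.8), TP-A→TP-C = (365, 258, 41.7).
Normal n = (TP-A→TP-B) × (TP-A→TP-C) = (-270.6, -12103.9, 77256).
So ∂z/∂E = −n_x/n_z = 0.00350 and ∂z/∂N = −n_y/n_z = 0.15667.
Unit vector along 155° is (sin 155°, cos 155°) = (0.4226, -0.9063).
Slope in that direction = a·(0.4226) + b·(-0.9063) = −0.14051.
Apparent dip = arctan|0.14051| = 8.0° (true dip is 8.9°, so apparent ≤ true as expected).

8.0°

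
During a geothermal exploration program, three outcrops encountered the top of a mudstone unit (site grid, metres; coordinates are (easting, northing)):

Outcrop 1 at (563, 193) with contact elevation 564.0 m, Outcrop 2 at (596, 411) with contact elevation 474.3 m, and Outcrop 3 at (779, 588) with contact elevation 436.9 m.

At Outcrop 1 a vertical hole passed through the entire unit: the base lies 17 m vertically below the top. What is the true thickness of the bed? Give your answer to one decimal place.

Let the plane be z = a·E + b·N + c.
Outcrop 2−Outcrop 1: 33a + 218b = −89.7;  Outcrop 3−Outcrop 1: 216a + 395b = −127.1.
Solving gives a = 0.22681, b = −0.44580.
|∇z| = √(a²+b²) = 0.50018, so dip δ = arctan(0.50018) = 26.57°.
True thickness = vertical thickness × cos δ = 17 × cos 26.57° = 15.2 m.

15.2 m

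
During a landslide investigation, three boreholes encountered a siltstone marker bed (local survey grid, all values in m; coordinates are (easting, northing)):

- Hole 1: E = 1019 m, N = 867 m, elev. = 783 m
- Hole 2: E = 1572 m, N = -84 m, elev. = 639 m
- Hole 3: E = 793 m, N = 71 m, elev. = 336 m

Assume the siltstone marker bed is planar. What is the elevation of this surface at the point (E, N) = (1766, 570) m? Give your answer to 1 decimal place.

Let the plane be z = a·E + b·N + c.
Hole 2−Hole 1: 553a − 951b = −144;  Hole 3−Hole 1: −226a − 796b = −447.
Solving gives a = 0.473922, b = 0.427002.
Then c = 783 − a·1019 − b·867 = −70.14.
At (1766, 570): z = 836.9 + 243.4 − 70.14 = 1010.2 m.

1010.2 m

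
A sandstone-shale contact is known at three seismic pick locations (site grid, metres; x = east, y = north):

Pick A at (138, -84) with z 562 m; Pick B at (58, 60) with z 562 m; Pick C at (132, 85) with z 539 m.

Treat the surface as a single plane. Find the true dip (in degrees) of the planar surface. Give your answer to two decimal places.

16.67°

Two edge vectors: Pick A→Pick B = (-80, 144, 0), Pick A→Pick C = (-6, 169, -23).
Normal n = (Pick A→Pick B) × (Pick A→Pick C) = (-3312, -1840, -12656).
So ∂z/∂x = −n_x/n_z = −0.26169 and ∂z/∂y = −n_y/n_z = −0.14539.
Gradient magnitude |∇z| = √(a² + b²) = √(0.06848 + 0.02114) = 0.29937.
True dip = arctan(0.29937) = 16.67°, dipping toward ENE (azimuth ≈ 061°).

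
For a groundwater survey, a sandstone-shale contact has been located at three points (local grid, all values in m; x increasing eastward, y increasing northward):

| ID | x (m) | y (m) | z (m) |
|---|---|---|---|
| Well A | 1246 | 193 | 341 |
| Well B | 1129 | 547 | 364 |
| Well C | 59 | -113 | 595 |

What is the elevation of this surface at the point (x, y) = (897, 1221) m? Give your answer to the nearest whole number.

410 m

Two edge vectors: Well A→Well B = (-117, 354, 23), Well A→Well C = (-1187, -306, 254).
Normal n = (Well A→Well B) × (Well A→Well C) = (96954, 2417, 456000).
So ∂z/∂x = −n_x/n_z = −0.21262 and ∂z/∂y = −n_y/n_z = −0.00530.
Intercept c from Well A: 341 + 264.92 + 1.02 = 606.95.
At (897, 1221): z = −190.7 − 6.5 + 606.95 = 409.8 m.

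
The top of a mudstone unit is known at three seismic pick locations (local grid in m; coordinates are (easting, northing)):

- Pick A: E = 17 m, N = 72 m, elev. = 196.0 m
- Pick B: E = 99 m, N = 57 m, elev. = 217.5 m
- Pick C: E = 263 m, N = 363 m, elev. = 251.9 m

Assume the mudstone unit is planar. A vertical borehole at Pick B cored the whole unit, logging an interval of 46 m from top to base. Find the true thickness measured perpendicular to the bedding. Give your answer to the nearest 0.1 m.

Let the plane be z = a·E + b·N + c.
Pick B−Pick A: 82a − 15b = 21.5;  Pick C−Pick A: 246a + 291b = 55.9.
Solving gives a = 0.25751, b = −0.02560.
|∇z| = √(a²+b²) = 0.25878, so dip δ = arctan(0.25878) = 14.51°.
True thickness = vertical thickness × cos δ = 46 × cos 14.51° = 44.5 m.

44.5 m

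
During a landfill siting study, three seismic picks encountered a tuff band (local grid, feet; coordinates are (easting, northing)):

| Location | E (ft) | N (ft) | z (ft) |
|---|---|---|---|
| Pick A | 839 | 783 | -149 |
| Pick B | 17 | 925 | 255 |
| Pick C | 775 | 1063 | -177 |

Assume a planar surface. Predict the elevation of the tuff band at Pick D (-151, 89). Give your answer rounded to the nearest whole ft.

Let the plane be z = a·E + b·N + c.
Pick B−Pick A: −822a + 142b = 404;  Pick C−Pick A: −64a + 280b = −28.
Solving gives a = −0.52967, b = −0.22107.
Then c = -149 − a·839 − b·783 = 468.49.
At (-151, 89): z = 80.0 − 19.7 + 468.49 = 528.8 ft.

529 ft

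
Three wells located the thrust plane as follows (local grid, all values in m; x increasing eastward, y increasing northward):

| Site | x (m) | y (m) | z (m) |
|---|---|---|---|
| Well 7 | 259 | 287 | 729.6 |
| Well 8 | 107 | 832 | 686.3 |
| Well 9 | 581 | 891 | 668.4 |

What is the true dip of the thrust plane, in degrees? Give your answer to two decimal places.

Let the plane be z = a·x + b·y + c.
Well 8−Well 7: −152a + 545b = −43.3;  Well 9−Well 7: 322a + 604b = −61.2.
Solving gives a = −0.02694, b = −0.08696.
Gradient magnitude |∇z| = √(a² + b²) = √(0.00073 + 0.00756) = 0.09104.
True dip = arctan(0.09104) = 5.20°, dipping toward NNE (azimuth ≈ 017°).

5.20°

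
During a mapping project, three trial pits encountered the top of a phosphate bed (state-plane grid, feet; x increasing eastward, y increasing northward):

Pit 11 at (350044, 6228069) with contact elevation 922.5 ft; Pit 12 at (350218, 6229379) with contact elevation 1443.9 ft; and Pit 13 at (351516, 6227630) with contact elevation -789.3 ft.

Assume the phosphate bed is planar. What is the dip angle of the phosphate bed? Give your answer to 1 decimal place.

Two edge vectors: Pit 11→Pit 12 = (174, 1310, 521.4), Pit 11→Pit 13 = (1472, -439, -1711.8).
Normal n = (Pit 11→Pit 12) × (Pit 11→Pit 13) = (-2013563.4, 1065354, -2004706).
So ∂z/∂x = −n_x/n_z = −1.00442 and ∂z/∂y = −n_y/n_z = 0.53143.
Gradient magnitude |∇z| = √(a² + b²) = √(1.00886 + 0.28241) = 1.13634.
True dip = arctan(1.13634) = 48.7°, dipping toward ESE (azimuth ≈ 118°).

48.7°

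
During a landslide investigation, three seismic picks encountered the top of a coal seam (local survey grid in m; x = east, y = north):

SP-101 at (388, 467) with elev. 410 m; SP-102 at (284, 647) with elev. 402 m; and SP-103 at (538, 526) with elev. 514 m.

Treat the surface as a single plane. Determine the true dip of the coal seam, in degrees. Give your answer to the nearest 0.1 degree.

32.9°

Two edge vectors: SP-101→SP-102 = (-104, 180, -8), SP-101→SP-103 = (150, 59, 104).
Normal n = (SP-101→SP-102) × (SP-101→SP-103) = (19192, 9616, -33136).
So ∂z/∂x = −n_x/n_z = 0.57919 and ∂z/∂y = −n_y/n_z = 0.29020.
Gradient magnitude |∇z| = √(a² + b²) = √(0.33546 + 0.08421) = 0.64782.
True dip = arctan(0.64782) = 32.9°, dipping toward WSW (azimuth ≈ 243°).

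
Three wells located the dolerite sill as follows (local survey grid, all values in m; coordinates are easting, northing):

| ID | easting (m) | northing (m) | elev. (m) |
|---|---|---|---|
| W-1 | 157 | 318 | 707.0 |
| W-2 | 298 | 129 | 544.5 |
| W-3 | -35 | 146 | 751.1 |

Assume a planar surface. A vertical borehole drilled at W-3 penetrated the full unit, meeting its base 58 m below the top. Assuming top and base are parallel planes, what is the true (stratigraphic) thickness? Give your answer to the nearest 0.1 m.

Let the plane be z = a·easting + b·northing + c.
W-2−W-1: 141a − 189b = −162.5;  W-3−W-1: −192a − 172b = 44.1.
Solving gives a = −0.59935, b = 0.41265.
|∇z| = √(a²+b²) = 0.72767, so dip δ = arctan(0.72767) = 36.04°.
True thickness = vertical thickness × cos δ = 58 × cos 36.04° = 46.9 m.

46.9 m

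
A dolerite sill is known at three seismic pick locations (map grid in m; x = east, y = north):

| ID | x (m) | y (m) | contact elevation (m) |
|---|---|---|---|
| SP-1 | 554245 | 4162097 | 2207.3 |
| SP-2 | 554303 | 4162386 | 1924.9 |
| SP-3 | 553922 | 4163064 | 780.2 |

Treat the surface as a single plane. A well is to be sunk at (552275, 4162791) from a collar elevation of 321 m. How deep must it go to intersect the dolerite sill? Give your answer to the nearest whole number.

Two edge vectors: SP-1→SP-2 = (58, 289, -282.4), SP-1→SP-3 = (-323, 967, -1427.1).
Normal n = (SP-1→SP-2) × (SP-1→SP-3) = (-139351.1, 173987, 149433).
So ∂z/∂x = −n_x/n_z = 0.93253231 and ∂z/∂y = −n_y/n_z = −1.16431444.
Intercept c from SP-1: 2207.3 − 516851.37 + 4845989.65 = 4331345.58.
At (552275, 4162791): z_contact = 515014.3 − 4846797.7 + 4331345.58 = -437.8 m.
Depth below ground = 321 − (-437.8) = 759 m.

759 m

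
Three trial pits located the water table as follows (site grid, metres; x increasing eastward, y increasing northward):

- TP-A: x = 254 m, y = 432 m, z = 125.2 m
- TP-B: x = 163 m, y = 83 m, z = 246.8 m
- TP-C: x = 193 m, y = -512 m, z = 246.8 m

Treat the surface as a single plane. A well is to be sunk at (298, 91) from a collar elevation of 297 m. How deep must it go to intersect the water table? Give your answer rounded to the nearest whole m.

Let the plane be z = a·x + b·y + c.
TP-B−TP-A: −91a − 349b = 121.6;  TP-C−TP-A: −61a − 944b = 121.6.
Solving gives a = −1.11974, b = −0.05646.
Then c = 125.2 − a·254 − b·432 = 434.00.
At (298, 91): z_contact = −333.7 − 5.1 + 434.00 = 95.2 m.
Depth below ground = 297 − 95.2 = 202 m.

202 m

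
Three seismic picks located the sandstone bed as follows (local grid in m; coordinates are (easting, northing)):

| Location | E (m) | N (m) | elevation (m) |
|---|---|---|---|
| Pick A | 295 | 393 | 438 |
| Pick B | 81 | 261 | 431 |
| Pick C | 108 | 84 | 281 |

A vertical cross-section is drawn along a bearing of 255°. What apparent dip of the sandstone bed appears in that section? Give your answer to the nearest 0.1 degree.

Let the plane be z = a·E + b·N + c.
Pick B−Pick A: −214a − 132b = −7;  Pick C−Pick A: −187a − 309b = −157.
Solving gives a = −0.44788, b = 0.77914.
Unit vector along 255° is (sin 255°, cos 255°) = (-0.9659, -0.2588).
Slope in that direction = a·(-0.9659) + b·(-0.2588) = 0.23096.
Apparent dip = arctan|0.23096| = 13.0° (true dip is 41.9°, so apparent ≤ true as expected).

13.0°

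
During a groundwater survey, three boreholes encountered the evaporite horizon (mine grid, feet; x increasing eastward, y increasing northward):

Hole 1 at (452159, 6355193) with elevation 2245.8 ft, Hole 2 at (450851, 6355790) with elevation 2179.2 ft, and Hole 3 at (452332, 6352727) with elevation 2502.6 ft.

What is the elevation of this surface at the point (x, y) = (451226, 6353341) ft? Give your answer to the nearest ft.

2435 ft

Let the plane be z = a·x + b·y + c.
Hole 2−Hole 1: −1308a + 597b = −66.6;  Hole 3−Hole 1: 173a − 2466b = 256.8.
Solving gives a = 0.00349940, b = −0.10389076.
Then c = 2245.8 − a·452159 − b·6355193 = 660909.32.
At (451226, 6353341): z = 1579.0 − 660053.4 + 660909.32 = 2434.9 ft.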